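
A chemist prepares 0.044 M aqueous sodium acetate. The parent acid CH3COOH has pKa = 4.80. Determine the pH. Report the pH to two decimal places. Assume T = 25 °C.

pH = 8.72

CH3COO- is the conjugate base of the weak acid CH3COOH.
Ka = 10^(−4.80) = 1.58 × 10^-5
Kb = Kw/Ka = 1.0×10^-14 / 1.58 × 10^-5 = 6.33 × 10^-10
Kb = x²/(0.044 − x) = 6.33 × 10^-10
Neglecting x in the denominator: x = √(6.33 × 10^-10 × 0.044) = 5.28 × 10^-6 M
Check: 0.012% ionized — well under 5%, approximation valid.
pOH = 5.28, so pH = 14.00 − pOH = 8.72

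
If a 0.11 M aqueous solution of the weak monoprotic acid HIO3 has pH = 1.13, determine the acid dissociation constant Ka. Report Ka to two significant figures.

Ka = 1.5 × 10^-1

[H+] = 10^(-1.13) = 7.41 × 10^-2 M
At equilibrium [HA] = 0.11 − 7.41 × 10^-2 = 3.59 × 10^-2 M
Ka = [H+][A-]/[HA] = (7.41 × 10^-2)² / 3.59 × 10^-2 = 1.5 × 10^-1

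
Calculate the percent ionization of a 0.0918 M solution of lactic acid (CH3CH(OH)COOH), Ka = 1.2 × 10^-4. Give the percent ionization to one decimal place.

CH3CH(OH)COOH ⇌ CH3CH(OH)COO- + H+; let x = [H+] at equilibrium.
x ≈ √(Ka·C₀) = √(1.2 × 10^-4 × 0.0918) = 3.32 × 10^-3 M
% ionization = x/C₀ × 100% = 3.32 × 10^-3/0.0918 × 100% = 3.6%

3.6%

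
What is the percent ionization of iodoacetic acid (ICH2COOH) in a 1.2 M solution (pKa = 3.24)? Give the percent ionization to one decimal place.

2.2%

ICH2COOH ⇌ ICH2COO- + H+; let x = [H+] at equilibrium.
Ka = 10^(−3.24) = 5.75 × 10^-4
x ≈ √(Ka·C₀) = √(5.75 × 10^-4 × 1.2) = 2.63 × 10^-2 M
Fraction ionized = 2.63 × 10^-2 / 1.2 = 0.0219 → 2.2%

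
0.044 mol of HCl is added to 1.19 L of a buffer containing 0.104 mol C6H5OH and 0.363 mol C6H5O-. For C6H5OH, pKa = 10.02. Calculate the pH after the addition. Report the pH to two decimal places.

After neutralization: n(C6H5OH) = 0.148 mol, n(C6H5O-) = 0.319 mol.
Henderson–Hasselbalch with mole ratio 0.319/0.148: pH = 10.02 + (+0.334)

pH = 10.35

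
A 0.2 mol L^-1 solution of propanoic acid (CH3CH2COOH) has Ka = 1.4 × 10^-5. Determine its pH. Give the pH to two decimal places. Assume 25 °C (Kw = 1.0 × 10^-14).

CH3CH2COOH ⇌ CH3CH2COO- + H+
Ka = x²/(0.2 − x) = 1.4 × 10^-5
Since Ka ≪ C₀, x ≈ √(Ka·C₀) = 1.67 × 10^-3 M.
Check: 0.84% ionized — well under 5%, approximation valid.
pH = −log[H+] = −log(1.67 × 10^-3) = 2.78

pH = 2.78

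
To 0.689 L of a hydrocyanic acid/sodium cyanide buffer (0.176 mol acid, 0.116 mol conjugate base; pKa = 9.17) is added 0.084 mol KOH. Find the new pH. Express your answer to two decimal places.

pH = 9.51

OH- converts HCN to CN-: HCN → 0.092 mol, CN- → 0.2 mol.
pH = pKa + log(n_CN-/n_HCN) = 9.17 + log(0.2/0.092) = 9.17 + (+0.337)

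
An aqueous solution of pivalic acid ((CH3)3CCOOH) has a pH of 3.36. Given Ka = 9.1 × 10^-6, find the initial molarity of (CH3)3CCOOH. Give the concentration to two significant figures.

[H+] = 10^(-3.36) = 4.37 × 10^-4 M = x
Ka = x²/(C₀ − x) ⇒ C₀ = x + x²/Ka
C₀ = 4.37 × 10^-4 + (4.37 × 10^-4)²/(9.1 × 10^-6) = 2.14 × 10^-2 M

C₀ = 2.1 × 10^-2 M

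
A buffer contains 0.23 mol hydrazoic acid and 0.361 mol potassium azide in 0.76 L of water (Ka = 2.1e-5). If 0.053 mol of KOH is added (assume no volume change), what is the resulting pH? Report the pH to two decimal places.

After neutralization: n(HN3) = 0.177 mol, n(N3-) = 0.414 mol.
pKa = −log(2.1 × 10^-5) = 4.678
Henderson–Hasselbalch with mole ratio 0.414/0.177: pH = 4.678 + (+0.369)

pH = 5.05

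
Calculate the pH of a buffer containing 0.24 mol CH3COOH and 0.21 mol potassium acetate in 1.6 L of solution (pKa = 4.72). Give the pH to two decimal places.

pH = 4.66

pH = pKa + log([A⁻]/[HA]) = 4.72 + log(0.21/0.24)
pH = 4.72 + (-0.058) = 4.66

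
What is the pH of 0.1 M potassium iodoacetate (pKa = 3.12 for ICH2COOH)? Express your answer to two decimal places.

ICH2COO- is the conjugate base of the weak acid ICH2COOH.
Ka = 10^(−3.12) = 7.59 × 10^-4
Kb = Kw/Ka = 1.0×10^-14 / 7.59 × 10^-4 = 1.32 × 10^-11
Let x = [OH-] at equilibrium. Kb = x²/(0.1 − x).
Neglecting x in the denominator: x = √(1.32 × 10^-11 × 0.1) = 1.15 × 10^-6 M
Check: 0.0011% ionized — well under 5%, approximation valid.
pOH = −log(1.15 × 10^-6) = 5.94; pH = 14.00 − 5.94 = 8.06

pH = 8.06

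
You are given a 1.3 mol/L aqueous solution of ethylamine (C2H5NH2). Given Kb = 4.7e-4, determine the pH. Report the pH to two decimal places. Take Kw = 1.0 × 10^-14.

pH = 12.39

C2H5NH2 + H2O ⇌ C2H5NH3+ + OH-
From the ICE table, Kb = [OH-]²/(1.3 − [OH-]) = 4.7 × 10^-4.
Since Kb ≪ C₀, [OH-] ≈ √(Kb·C₀) = 2.47 × 10^-2 M.
pOH = 1.61, so pH = 14.00 − pOH = 12.39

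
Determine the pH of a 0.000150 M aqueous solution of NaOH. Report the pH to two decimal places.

NaOH is a strong base; [OH-] = 0.00015 M.
pOH = -log(0.00015) = 3.82
pH = 14.00 - 3.82 = 10.18

pH = 10.18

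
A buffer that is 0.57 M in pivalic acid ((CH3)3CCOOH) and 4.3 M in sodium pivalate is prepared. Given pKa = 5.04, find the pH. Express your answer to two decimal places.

pH = 5.92

Using pH = pKa + log([base]/[acid]) with [base]/[acid] = 4.3/0.57:
pH = 5.04 + (+0.878) = 5.92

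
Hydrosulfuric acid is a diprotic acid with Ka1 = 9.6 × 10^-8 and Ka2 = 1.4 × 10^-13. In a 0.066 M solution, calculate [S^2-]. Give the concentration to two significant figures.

First ionization gives [H+] ≈ [HS-] = 7.96 × 10^-5 M.
Second step: Ka2 = [H+][S^2-]/[HS-] ≈ [S^2-] (since [H+] ≈ [HS-]).
So [S^2-] ≈ Ka2.

1.4 × 10^-13 M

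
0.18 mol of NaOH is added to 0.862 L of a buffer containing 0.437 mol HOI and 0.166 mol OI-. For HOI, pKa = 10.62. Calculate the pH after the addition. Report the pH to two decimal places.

pH = 10.75

After neutralization: n(HOI) = 0.257 mol, n(OI-) = 0.346 mol.
pH = pKa + log([A⁻]/[HA]) = 10.62 + log(0.346/0.257) = 10.62 +0.129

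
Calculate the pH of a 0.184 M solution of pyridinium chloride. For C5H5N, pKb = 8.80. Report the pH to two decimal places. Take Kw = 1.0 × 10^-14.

pH = 2.97

C5H5NH+ is the conjugate acid of the weak base C5H5N.
Kb = 10^(−8.80) = 1.58 × 10^-9
Ka = Kw/Kb = 1.0×10^-14 / 1.58 × 10^-9 = 6.33 × 10^-6
From the ICE table, Ka = [H+]²/(0.184 − [H+]) = 6.33 × 10^-6.
Since Ka ≪ C₀, [H+] ≈ √(Ka·C₀) = 1.08 × 10^-3 M.
Check: 0.59% ionized — well under 5%, approximation valid.
pH = −log[H+] = −log(1.08 × 10^-3) = 2.97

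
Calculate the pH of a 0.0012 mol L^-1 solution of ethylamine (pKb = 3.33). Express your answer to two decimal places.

pH = 10.74

C2H5NH2 + H2O ⇌ C2H5NH3+ + OH-
Kb = 10^(−3.33) = 4.68 × 10^-4
From the ICE table, Kb = [OH-]²/(0.0012 − [OH-]) = 4.68 × 10^-4.
Here C₀/Kb ≈ 2.56, so the small-[OH-] approximation fails. Use the quadratic:
[OH-] = [−0.000468 + √(0.000468² + 2.25e-06)]/2 = 5.51 × 10^-4 M
pOH = 3.26, so pH = 14.00 − pOH = 10.74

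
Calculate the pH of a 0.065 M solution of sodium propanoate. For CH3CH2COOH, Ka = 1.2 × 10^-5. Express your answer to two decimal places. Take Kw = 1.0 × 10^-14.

pH = 8.87

CH3CH2COO- is the conjugate base of the weak acid CH3CH2COOH.
Kb = Kw/Ka = 1.0×10^-14 / 1.2 × 10^-5 = 8.33 × 10^-10
From the ICE table, Kb = x²/(0.065 − x) = 8.33 × 10^-10.
Since Kb ≪ C₀, x ≈ √(Kb·C₀) = 7.36 × 10^-6 M.
(x/C₀ = 0.011% < 5%, so the approximation holds.)
pOH = −log(7.36 × 10^-6) = 5.13; pH = 14.00 − 5.13 = 8.87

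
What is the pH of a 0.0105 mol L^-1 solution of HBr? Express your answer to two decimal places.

pH = 1.98

HBr is a strong acid and dissociates completely, so [H+] = 0.0105 M.
pH = -log(0.0105) = 1.98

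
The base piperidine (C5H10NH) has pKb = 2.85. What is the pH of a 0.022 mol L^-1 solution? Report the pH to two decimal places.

C5H10NH + H2O ⇌ C5H10NH2+ + OH-
Kb = 10^(−2.85) = 1.41 × 10^-3
From the ICE table, Kb = [OH-]²/(0.022 − [OH-]) = 1.41 × 10^-3.
[OH-] is not negligible relative to C₀; solve [OH-]² + 0.00141·[OH-] − 3.1e-05 = 0.
[OH-] = (−Kb + √(Kb² + 4·Kb·C₀))/2 = 4.91 × 10^-3 M
pOH = −log(4.91 × 10^-3) = 2.31; pH = 14.00 − 2.31 = 11.69

pH = 11.69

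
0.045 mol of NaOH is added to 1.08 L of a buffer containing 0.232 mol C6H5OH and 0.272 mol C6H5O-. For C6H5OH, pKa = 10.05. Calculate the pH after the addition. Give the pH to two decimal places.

pH = 10.28

OH- converts C6H5OH to C6H5O-: C6H5OH → 0.187 mol, C6H5O- → 0.317 mol.
Henderson–Hasselbalch with mole ratio 0.317/0.187: pH = 10.05 + (+0.229)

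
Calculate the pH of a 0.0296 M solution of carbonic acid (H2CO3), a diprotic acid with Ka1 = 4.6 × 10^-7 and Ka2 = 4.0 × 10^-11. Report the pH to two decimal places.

Ka1 ≫ Ka2, so treat the first dissociation as the only significant source of H+.
Ka1 = x²/(0.0296 − x) = 4.6 × 10^-7
x ≈ √(4.6 × 10^-7 × 0.0296) = 1.17 × 10^-4 M
pH = −log(1.17 × 10^-4) = 3.93

pH = 3.93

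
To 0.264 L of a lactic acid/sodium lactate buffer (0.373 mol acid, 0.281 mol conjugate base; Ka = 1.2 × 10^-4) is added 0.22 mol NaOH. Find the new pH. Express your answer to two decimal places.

After neutralization: n(CH3CH(OH)COOH) = 0.153 mol, n(CH3CH(OH)COO-) = 0.501 mol.
pKa = −log(1.2 × 10^-4) = 3.921
pH = pKa + log(n_CH3CH(OH)COO-/n_CH3CH(OH)COOH) = 3.921 + log(0.501/0.153) = 3.921 + (+0.515)

pH = 4.44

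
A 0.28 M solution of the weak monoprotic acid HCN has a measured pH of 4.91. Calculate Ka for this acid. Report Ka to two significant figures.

Ka = 5.4 × 10^-10

[H+] = 10^(-4.91) = 1.23 × 10^-5 M
At equilibrium [HA] = 0.28 − 1.23 × 10^-5 = 2.80 × 10^-1 M
Ka = [H+][A-]/[HA] = (1.23 × 10^-5)² / 2.80 × 10^-1 = 5.4 × 10^-10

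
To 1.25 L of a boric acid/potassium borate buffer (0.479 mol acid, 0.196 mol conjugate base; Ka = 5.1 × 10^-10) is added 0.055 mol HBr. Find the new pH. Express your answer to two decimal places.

Added H+ converts B(OH)4- to B(OH)3: B(OH)3 → 0.534 mol, B(OH)4- → 0.141 mol.
pKa = −log(5.1 × 10^-10) = 9.292
pH = pKa + log([A⁻]/[HA]) = 9.292 + log(0.141/0.534) = 9.292 -0.578

pH = 8.71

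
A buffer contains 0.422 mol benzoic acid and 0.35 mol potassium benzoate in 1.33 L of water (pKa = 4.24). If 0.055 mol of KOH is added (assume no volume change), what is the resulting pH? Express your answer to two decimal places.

OH- converts C6H5COOH to C6H5COO-: C6H5COOH → 0.367 mol, C6H5COO- → 0.405 mol.
Henderson–Hasselbalch with mole ratio 0.405/0.367: pH = 4.24 + (+0.043)

pH = 4.28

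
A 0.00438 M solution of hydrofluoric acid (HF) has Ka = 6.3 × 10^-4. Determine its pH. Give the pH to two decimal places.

HF ⇌ F- + H+
Let x = [H+] at equilibrium. Ka = x²/(0.00438 − x).
x is not negligible relative to C₀; solve x² + 0.00063·x − 2.76e-06 = 0.
x = [−0.00063 + √(0.00063² + 1.1e-05)]/2 = 1.38 × 10^-3 M
pH = −log[H+] = −log(1.38 × 10^-3) = 2.86

pH = 2.86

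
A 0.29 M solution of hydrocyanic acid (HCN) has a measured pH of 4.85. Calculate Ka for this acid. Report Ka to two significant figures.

[H+] = 10^(-4.85) = 1.41 × 10^-5 M
At equilibrium [HA] = 0.29 − 1.41 × 10^-5 = 2.90 × 10^-1 M
Ka = [H+][A-]/[HA] = (1.41 × 10^-5)² / 2.90 × 10^-1 = 6.9 × 10^-10

Ka = 6.9 × 10^-10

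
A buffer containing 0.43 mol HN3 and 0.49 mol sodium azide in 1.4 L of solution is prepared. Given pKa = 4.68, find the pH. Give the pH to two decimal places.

pH = 4.74

Using pH = pKa + log([base]/[acid]) with [base]/[acid] = 0.49/0.43:
pH = 4.68 + (+0.057) = 4.74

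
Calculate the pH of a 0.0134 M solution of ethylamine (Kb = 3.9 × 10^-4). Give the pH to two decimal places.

pH = 11.32

C2H5NH2 + H2O ⇌ C2H5NH3+ + OH-
Let x = [OH-] at equilibrium. Kb = x²/(0.0134 − x).
The 5% rule fails; solving x² + Kb·x − Kb·C₀ = 0 exactly:
x = (−Kb + √(Kb² + 4·Kb·C₀))/2 = 2.10 × 10^-3 M
pOH = 2.68, so pH = 14.00 − pOH = 11.32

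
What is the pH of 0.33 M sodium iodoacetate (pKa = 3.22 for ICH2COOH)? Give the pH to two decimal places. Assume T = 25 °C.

pH = 8.37

ICH2COO- is the conjugate base of the weak acid ICH2COOH.
Ka = 10^(−3.22) = 6.03 × 10^-4
Kb = Kw/Ka = 1.0×10^-14 / 6.03 × 10^-4 = 1.66 × 10^-11
Let x = [OH-] at equilibrium. Kb = x²/(0.33 − x).
Since Kb ≪ C₀, x ≈ √(Kb·C₀) = 2.34 × 10^-6 M.
(x/C₀ = 0.00071% < 5%, so the approximation holds.)
pOH = 5.63, so pH = 14.00 − pOH = 8.37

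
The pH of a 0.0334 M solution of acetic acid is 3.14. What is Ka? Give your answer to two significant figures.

Ka = 1.6 × 10^-5

[H+] = 10^(-3.14) = 7.24 × 10^-4 M
At equilibrium [HA] = 0.0334 − 7.24 × 10^-4 = 3.27 × 10^-2 M
Ka = [H+][A-]/[HA] = (7.24 × 10^-4)² / 3.27 × 10^-2 = 1.6 × 10^-5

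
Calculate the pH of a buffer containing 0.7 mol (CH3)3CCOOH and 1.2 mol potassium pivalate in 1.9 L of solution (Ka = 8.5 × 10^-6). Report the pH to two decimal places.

pH = 5.30

pKa = −log(8.5 × 10^-6) = 5.071
pH = pKa + log([A⁻]/[HA]) = 5.071 + log(1.2/0.7)
pH = 5.071 + (+0.234) = 5.30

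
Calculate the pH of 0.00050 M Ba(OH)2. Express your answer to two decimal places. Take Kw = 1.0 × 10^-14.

Ba(OH)2 is a strong base (each formula unit releases 2 OH-); [OH-] = 0.001 M.
pOH = -log(0.001) = 3.00
pH = 14.00 - 3.00 = 11.00

pH = 11.00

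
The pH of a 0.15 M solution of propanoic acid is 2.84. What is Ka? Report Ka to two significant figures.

[H+] = 10^(-2.84) = 1.45 × 10^-3 M
At equilibrium [HA] = 0.15 − 1.45 × 10^-3 = 1.49 × 10^-1 M
Ka = [H+][A-]/[HA] = (1.45 × 10^-3)² / 1.49 × 10^-1 = 1.4 × 10^-5

Ka = 1.4 × 10^-5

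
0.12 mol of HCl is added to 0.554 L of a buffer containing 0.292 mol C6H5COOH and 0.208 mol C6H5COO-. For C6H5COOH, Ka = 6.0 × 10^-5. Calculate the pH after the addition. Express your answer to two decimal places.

Added H+ converts C6H5COO- to C6H5COOH: C6H5COOH → 0.412 mol, C6H5COO- → 0.088 mol.
pKa = −log(6.0 × 10^-5) = 4.222
pH = pKa + log(n_C6H5COO-/n_C6H5COOH) = 4.222 + log(0.088/0.412) = 4.222 + (-0.670)

pH = 3.55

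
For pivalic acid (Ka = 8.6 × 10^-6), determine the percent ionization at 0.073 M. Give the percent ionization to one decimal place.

(CH3)3CCOOH ⇌ (CH3)3CCOO- + H+; let x = [H+] at equilibrium.
x ≈ √(Ka·C₀) = √(8.6 × 10^-6 × 0.073) = 7.92 × 10^-4 M
% ionization = x/C₀ × 100% = 7.92 × 10^-4/0.073 × 100% = 1.1%

1.1%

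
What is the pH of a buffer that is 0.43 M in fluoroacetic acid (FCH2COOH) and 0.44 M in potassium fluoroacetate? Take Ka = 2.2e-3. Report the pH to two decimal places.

pKa = −log(2.2 × 10^-3) = 2.658
Henderson–Hasselbalch: pH = pKa + log([FCH2COO-]/[FCH2COOH]) = 2.658 + log(0.44/0.43)
pH = 2.658 + (+0.010) = 2.67

pH = 2.67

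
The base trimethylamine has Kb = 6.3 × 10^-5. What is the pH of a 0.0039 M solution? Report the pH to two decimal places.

pH = 10.67

(CH3)3N + H2O ⇌ (CH3)3NH+ + OH-
From the ICE table, Kb = [OH-]²/(0.0039 − [OH-]) = 6.3 × 10^-5.
The 5% rule fails; solving [OH-]² + Kb·[OH-] − Kb·C₀ = 0 exactly:
[OH-] = [−6.3e-05 + √(6.3e-05² + 9.83e-07)]/2 = 4.65 × 10^-4 M
pOH = −log(4.65 × 10^-4) = 3.33; pH = 14.00 − 3.33 = 10.67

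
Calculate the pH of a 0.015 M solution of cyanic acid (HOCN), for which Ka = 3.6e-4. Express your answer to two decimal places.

pH = 2.67

HOCN ⇌ OCN- + H+
Ka = x²/(0.015 − x) = 3.6 × 10^-4
The 5% rule fails; solving x² + Ka·x − Ka·C₀ = 0 exactly:
x = (−Ka + √(Ka² + 4·Ka·C₀))/2 = 2.15 × 10^-3 M
pH = −log(2.15 × 10^-3) = 2.67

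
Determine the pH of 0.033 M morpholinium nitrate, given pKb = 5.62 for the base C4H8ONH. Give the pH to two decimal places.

pH = 4.93

C4H8ONH2+ is the conjugate acid of the weak base C4H8ONH.
Kb = 10^(−5.62) = 2.40 × 10^-6
Ka = Kw/Kb = 1.0×10^-14 / 2.40 × 10^-6 = 4.17 × 10^-9
Ka = [H+]²/(0.033 − [H+]) = 4.17 × 10^-9
Since Ka ≪ C₀, [H+] ≈ √(Ka·C₀) = 1.17 × 10^-5 M.
([H+]/C₀ = 0.036% < 5%, so the approximation holds.)
pH = −log[H+] = −log(1.17 × 10^-5) = 4.93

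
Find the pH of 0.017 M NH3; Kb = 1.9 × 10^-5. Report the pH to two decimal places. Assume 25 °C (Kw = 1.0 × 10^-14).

NH3 + H2O ⇌ NH4+ + OH-
Kb = x²/(0.017 − x) = 1.9 × 10^-5
Assume x ≪ 0.017: x ≈ √(1.9 × 10^-5 × 0.017) = 5.68 × 10^-4 M
(x/C₀ = 3.3% < 5%, so the approximation holds.)
pOH = −log(5.68 × 10^-4) = 3.25; pH = 14.00 − 3.25 = 10.75

pH = 10.75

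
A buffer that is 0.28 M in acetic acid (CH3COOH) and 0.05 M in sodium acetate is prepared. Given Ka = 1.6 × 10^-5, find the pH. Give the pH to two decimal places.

pKa = −log(1.6 × 10^-5) = 4.796
pH = pKa + log([A⁻]/[HA]) = 4.796 + log(0.05/0.28)
pH = 4.796 + (-0.748) = 4.05

pH = 4.05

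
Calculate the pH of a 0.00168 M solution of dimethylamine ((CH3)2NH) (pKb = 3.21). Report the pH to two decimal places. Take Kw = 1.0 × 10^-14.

pH = 10.88

(CH3)2NH + H2O ⇌ (CH3)2NH2+ + OH-
Kb = 10^(−3.21) = 6.17 × 10^-4
Kb = [OH-]²/(0.00168 − [OH-]) = 6.17 × 10^-4
Here C₀/Kb ≈ 2.72, so the small-[OH-] approximation fails. Use the quadratic:
[OH-] = [−0.000617 + √(0.000617² + 4.15e-06)]/2 = 7.55 × 10^-4 M
pOH = 3.12, so pH = 14.00 − pOH = 10.88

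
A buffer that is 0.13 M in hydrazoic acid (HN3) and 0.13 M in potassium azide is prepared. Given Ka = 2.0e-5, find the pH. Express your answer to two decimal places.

pH = 4.70

pKa = −log(2.0 × 10^-5) = 4.699
pH = pKa + log([A⁻]/[HA]) = 4.699 + log(0.13/0.13)
pH = 4.699 + (+0.000) = 4.70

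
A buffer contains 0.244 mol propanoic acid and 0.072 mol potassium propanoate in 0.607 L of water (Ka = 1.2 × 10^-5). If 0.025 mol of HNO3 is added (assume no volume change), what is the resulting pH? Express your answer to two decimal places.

pH = 4.16

Added H+ converts CH3CH2COO- to CH3CH2COOH: CH3CH2COOH → 0.269 mol, CH3CH2COO- → 0.047 mol.
pKa = −log(1.2 × 10^-5) = 4.921
pH = pKa + log([A⁻]/[HA]) = 4.921 + log(0.047/0.269) = 4.921 -0.758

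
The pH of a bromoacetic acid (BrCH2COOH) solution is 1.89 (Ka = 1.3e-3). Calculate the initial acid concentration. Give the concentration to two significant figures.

[H+] = 10^(-1.89) = 1.29 × 10^-2 M = x
Ka = x²/(C₀ − x) ⇒ C₀ = x + x²/Ka
C₀ = 1.29 × 10^-2 + (1.29 × 10^-2)²/(1.3 × 10^-3) = 1.41 × 10^-1 M

C₀ = 1.4 × 10^-1 M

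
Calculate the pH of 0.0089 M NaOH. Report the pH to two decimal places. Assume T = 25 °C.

pH = 11.95

NaOH is a strong base; [OH-] = 0.0089 M.
pOH = -log(0.0089) = 2.05
pH = 14.00 - 2.05 = 11.95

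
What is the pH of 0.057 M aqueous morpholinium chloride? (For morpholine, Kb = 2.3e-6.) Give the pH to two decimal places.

pH = 4.80

C4H8ONH2+ is the conjugate acid of the weak base C4H8ONH.
Ka = Kw/Kb = 1.0×10^-14 / 2.3 × 10^-6 = 4.35 × 10^-9
Ka = x²/(0.057 − x) = 4.35 × 10^-9
Assume x ≪ 0.057: x ≈ √(4.35 × 10^-9 × 0.057) = 1.57 × 10^-5 M
pH = −log[H+] = −log(1.57 × 10^-5) = 4.80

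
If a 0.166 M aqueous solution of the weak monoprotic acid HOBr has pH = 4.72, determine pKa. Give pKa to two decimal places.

pKa = 8.66

[H+] = 10^(-4.72) = 1.91 × 10^-5 M
At equilibrium [HA] = 0.166 − 1.91 × 10^-5 = 1.66 × 10^-1 M
Ka = [H+][A-]/[HA] = (1.91 × 10^-5)² / 1.66 × 10^-1 = 2.20 × 10^-9
pKa = -log(2.20 × 10^-9) = 8.66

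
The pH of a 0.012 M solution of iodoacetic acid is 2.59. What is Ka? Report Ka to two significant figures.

Ka = 7.0 × 10^-4

[H+] = 10^(-2.59) = 2.57 × 10^-3 M
At equilibrium [HA] = 0.012 − 2.57 × 10^-3 = 9.43 × 10^-3 M
Ka = [H+][A-]/[HA] = (2.57 × 10^-3)² / 9.43 × 10^-3 = 7.0 × 10^-4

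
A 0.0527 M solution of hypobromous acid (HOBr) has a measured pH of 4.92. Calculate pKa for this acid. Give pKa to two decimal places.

[H+] = 10^(-4.92) = 1.20 × 10^-5 M
At equilibrium [HA] = 0.0527 − 1.20 × 10^-5 = 5.27 × 10^-2 M
Ka = [H+][A-]/[HA] = (1.20 × 10^-5)² / 5.27 × 10^-2 = 2.73 × 10^-9
pKa = -log(2.73 × 10^-9) = 8.56

pKa = 8.56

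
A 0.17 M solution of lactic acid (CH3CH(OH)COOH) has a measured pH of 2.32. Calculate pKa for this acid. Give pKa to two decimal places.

pKa = 3.86

[H+] = 10^(-2.32) = 4.79 × 10^-3 M
At equilibrium [HA] = 0.17 − 4.79 × 10^-3 = 1.65 × 10^-1 M
Ka = [H+][A-]/[HA] = (4.79 × 10^-3)² / 1.65 × 10^-1 = 1.39 × 10^-4
pKa = -log(1.39 × 10^-4) = 3.86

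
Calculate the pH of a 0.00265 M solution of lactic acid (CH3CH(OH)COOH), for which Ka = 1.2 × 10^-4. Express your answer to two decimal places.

pH = 3.29

CH3CH(OH)COOH ⇌ CH3CH(OH)COO- + H+
Ka = x²/(0.00265 − x) = 1.2 × 10^-4
The 5% rule fails; solving x² + Ka·x − Ka·C₀ = 0 exactly:
x = [−0.00012 + √(0.00012² + 1.27e-06)]/2 = 5.07 × 10^-4 M
pH = −log(5.07 × 10^-4) = 3.29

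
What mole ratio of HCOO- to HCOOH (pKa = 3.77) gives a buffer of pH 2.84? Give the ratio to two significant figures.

pH = pKa + log(r) ⇒ log(r) = 2.84 − 3.77 = -0.93
r = [HCOO-]/[HCOOH] = 10^(-0.93) = 0.117

ratio = 0.12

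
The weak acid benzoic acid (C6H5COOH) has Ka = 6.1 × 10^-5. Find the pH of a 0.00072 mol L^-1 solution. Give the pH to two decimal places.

pH = 3.74

C6H5COOH ⇌ C6H5COO- + H+
Ka = [H+]²/(0.00072 − [H+]) = 6.1 × 10^-5
[H+] is not negligible relative to C₀; solve [H+]² + 6.1e-05·[H+] − 4.39e-08 = 0.
[H+] = [−6.1e-05 + √(6.1e-05² + 1.76e-07)]/2 = 1.81 × 10^-4 M
pH = −log[H+] = −log(1.81 × 10^-4) = 3.74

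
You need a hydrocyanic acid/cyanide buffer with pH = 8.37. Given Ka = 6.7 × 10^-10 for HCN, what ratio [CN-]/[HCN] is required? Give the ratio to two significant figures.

pKa = -log(6.7 × 10^-10) = 9.174
pH = pKa + log(r) ⇒ log(r) = 8.37 − 9.174 = -0.804
r = [CN-]/[HCN] = 10^(-0.804) = 0.157

ratio = 0.16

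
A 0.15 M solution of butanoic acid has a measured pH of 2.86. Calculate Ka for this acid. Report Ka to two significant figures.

[H+] = 10^(-2.86) = 1.38 × 10^-3 M
At equilibrium [HA] = 0.15 − 1.38 × 10^-3 = 1.49 × 10^-1 M
Ka = [H+][A-]/[HA] = (1.38 × 10^-3)² / 1.49 × 10^-1 = 1.3 × 10^-5

Ka = 1.3 × 10^-5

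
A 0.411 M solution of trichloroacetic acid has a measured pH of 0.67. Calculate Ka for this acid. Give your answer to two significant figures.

Ka = 2.3 × 10^-1

[H+] = 10^(-0.67) = 2.14 × 10^-1 M
At equilibrium [HA] = 0.411 − 2.14 × 10^-1 = 1.97 × 10^-1 M
Ka = [H+][A-]/[HA] = (2.14 × 10^-1)² / 1.97 × 10^-1 = 2.3 × 10^-1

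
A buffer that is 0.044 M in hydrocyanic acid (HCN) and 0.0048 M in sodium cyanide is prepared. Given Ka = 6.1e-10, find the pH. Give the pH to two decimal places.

pKa = −log(6.1 × 10^-10) = 9.215
Using pH = pKa + log([base]/[acid]) with [base]/[acid] = 0.0048/0.044:
pH = 9.215 + (-0.962) = 8.25

pH = 8.25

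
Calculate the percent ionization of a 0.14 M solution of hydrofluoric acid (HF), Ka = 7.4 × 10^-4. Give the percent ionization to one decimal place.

HF ⇌ F- + H+; let x = [H+] at equilibrium.
Ka = x²/(C₀ − x); solving the quadratic gives x = 9.82 × 10^-3 M.
Fraction ionized = 9.82 × 10^-3 / 0.14 = 0.0701 → 7.0%

7.0%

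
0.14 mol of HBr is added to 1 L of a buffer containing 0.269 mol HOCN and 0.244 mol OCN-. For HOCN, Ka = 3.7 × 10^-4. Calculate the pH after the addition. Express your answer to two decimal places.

Added H+ converts OCN- to HOCN: HOCN → 0.409 mol, OCN- → 0.104 mol.
pKa = −log(3.7 × 10^-4) = 3.432
Henderson–Hasselbalch with mole ratio 0.104/0.409: pH = 3.432 + (-0.595)

pH = 2.84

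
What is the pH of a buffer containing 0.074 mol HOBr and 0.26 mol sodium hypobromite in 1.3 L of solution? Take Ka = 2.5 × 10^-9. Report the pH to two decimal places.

pKa = −log(2.5 × 10^-9) = 8.602
Using pH = pKa + log([base]/[acid]) with [base]/[acid] = 0.26/0.074:
pH = 8.602 + (+0.546) = 9.15

pH = 9.15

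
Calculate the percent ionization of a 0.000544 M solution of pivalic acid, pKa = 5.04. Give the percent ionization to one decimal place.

12.1%

(CH3)3CCOOH ⇌ (CH3)3CCOO- + H+; let x = [H+] at equilibrium.
Ka = 10^(−5.04) = 9.12 × 10^-6
Solve x² + 9.12e-06x − 4.96e-09 = 0 → x = 6.60 × 10^-5 M
Fraction ionized = 6.60 × 10^-5 / 0.000544 = 0.1213 → 12.1%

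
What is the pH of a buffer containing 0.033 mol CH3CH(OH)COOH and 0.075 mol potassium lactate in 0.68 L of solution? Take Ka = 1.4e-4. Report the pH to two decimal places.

pH = 4.21

pKa = −log(1.4 × 10^-4) = 3.854
Henderson–Hasselbalch: pH = pKa + log([CH3CH(OH)COO-]/[CH3CH(OH)COOH]) = 3.854 + log(0.075/0.033)
pH = 3.854 + (+0.357) = 4.21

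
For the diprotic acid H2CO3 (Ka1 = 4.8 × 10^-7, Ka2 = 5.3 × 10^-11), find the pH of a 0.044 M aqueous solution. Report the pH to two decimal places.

Since Ka1 ≫ Ka2, the first ionization dominates [H+].
Ka1 = x²/(0.044 − x) = 4.8 × 10^-7
x ≈ √(4.8 × 10^-7 × 0.044) = 1.45 × 10^-4 M
pH = −log(1.45 × 10^-4) = 3.84

pH = 3.84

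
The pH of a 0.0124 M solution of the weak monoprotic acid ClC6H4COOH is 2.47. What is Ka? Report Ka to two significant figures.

Ka = 1.3 × 10^-3

[H+] = 10^(-2.47) = 3.39 × 10^-3 M
At equilibrium [HA] = 0.0124 − 3.39 × 10^-3 = 9.01 × 10^-3 M
Ka = [H+][A-]/[HA] = (3.39 × 10^-3)² / 9.01 × 10^-3 = 1.3 × 10^-3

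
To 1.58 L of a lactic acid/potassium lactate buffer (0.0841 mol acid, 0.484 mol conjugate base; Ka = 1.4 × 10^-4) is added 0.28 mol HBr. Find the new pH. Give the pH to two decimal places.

After neutralization: n(CH3CH(OH)COOH) = 0.364 mol, n(CH3CH(OH)COO-) = 0.204 mol.
pKa = −log(1.4 × 10^-4) = 3.854
pH = pKa + log([A⁻]/[HA]) = 3.854 + log(0.204/0.364) = 3.854 -0.251

pH = 3.60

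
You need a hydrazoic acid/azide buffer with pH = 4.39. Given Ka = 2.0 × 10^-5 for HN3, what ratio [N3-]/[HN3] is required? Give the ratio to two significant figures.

pKa = -log(2.0 × 10^-5) = 4.699
pH = pKa + log(r) ⇒ log(r) = 4.39 − 4.699 = -0.309
r = [N3-]/[HN3] = 10^(-0.309) = 0.491

ratio = 0.49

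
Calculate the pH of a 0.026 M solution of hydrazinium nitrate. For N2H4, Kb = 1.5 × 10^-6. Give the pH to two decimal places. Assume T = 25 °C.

N2H5+ is the conjugate acid of the weak base N2H4.
Ka = Kw/Kb = 1.0×10^-14 / 1.5 × 10^-6 = 6.67 × 10^-9
From the ICE table, Ka = x²/(0.026 − x) = 6.67 × 10^-9.
Neglecting x in the denominator: x = √(6.67 × 10^-9 × 0.026) = 1.32 × 10^-5 M
(x/C₀ = 0.051% < 5%, so the approximation holds.)
pH = −log(1.32 × 10^-5) = 4.88

pH = 4.88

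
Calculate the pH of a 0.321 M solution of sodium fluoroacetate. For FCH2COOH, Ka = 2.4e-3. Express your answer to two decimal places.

FCH2COO- is the conjugate base of the weak acid FCH2COOH.
Kb = Kw/Ka = 1.0×10^-14 / 2.4 × 10^-3 = 4.17 × 10^-12
From the ICE table, Kb = [OH-]²/(0.321 − [OH-]) = 4.17 × 10^-12.
Assume [OH-] ≪ 0.321: [OH-] ≈ √(4.17 × 10^-12 × 0.321) = 1.16 × 10^-6 M
([OH-]/C₀ = 0.00036% < 5%, so the approximation holds.)
pOH = −log(1.16 × 10^-6) = 5.94; pH = 14.00 − 5.94 = 8.06

pH = 8.06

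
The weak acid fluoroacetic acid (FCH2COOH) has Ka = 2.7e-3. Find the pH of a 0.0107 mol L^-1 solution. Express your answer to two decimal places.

FCH2COOH ⇌ FCH2COO- + H+
Ka = [H+]²/(0.0107 − [H+]) = 2.7 × 10^-3
[H+] is not negligible relative to C₀; solve [H+]² + 0.0027·[H+] − 2.89e-05 = 0.
[H+] = (−Ka + √(Ka² + 4·Ka·C₀))/2 = 4.19 × 10^-3 M
pH = −log[H+] = −log(4.19 × 10^-3) = 2.38

pH = 2.38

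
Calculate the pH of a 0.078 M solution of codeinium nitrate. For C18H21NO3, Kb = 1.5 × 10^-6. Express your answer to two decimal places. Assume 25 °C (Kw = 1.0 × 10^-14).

pH = 4.64

C18H22NO3+ is the conjugate acid of the weak base C18H21NO3.
Ka = Kw/Kb = 1.0×10^-14 / 1.5 × 10^-6 = 6.67 × 10^-9
Let x = [H+] at equilibrium. Ka = x²/(0.078 − x).
Since Ka ≪ C₀, x ≈ √(Ka·C₀) = 2.28 × 10^-5 M.
Check: 0.029% ionized — well under 5%, approximation valid.
pH = −log[H+] = −log(2.28 × 10^-5) = 4.64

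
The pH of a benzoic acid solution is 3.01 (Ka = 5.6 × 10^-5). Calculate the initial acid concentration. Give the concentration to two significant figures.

C₀ = 1.8 × 10^-2 M

[H+] = 10^(-3.01) = 9.77 × 10^-4 M = x
Ka = x²/(C₀ − x) ⇒ C₀ = x + x²/Ka
C₀ = 9.77 × 10^-4 + (9.77 × 10^-4)²/(5.6 × 10^-5) = 1.80 × 10^-2 M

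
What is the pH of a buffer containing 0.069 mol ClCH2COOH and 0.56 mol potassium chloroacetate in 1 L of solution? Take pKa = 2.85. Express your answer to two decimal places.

Using pH = pKa + log([base]/[acid]) with [base]/[acid] = 0.56/0.069:
pH = 2.85 + (+0.909) = 3.76

pH = 3.76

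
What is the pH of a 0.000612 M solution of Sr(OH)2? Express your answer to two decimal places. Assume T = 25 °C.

Sr(OH)2 is a strong base (each formula unit releases 2 OH-); [OH-] = 0.00122 M.
pOH = -log(0.00122) = 2.91
pH = 14.00 - 2.91 = 11.09

pH = 11.09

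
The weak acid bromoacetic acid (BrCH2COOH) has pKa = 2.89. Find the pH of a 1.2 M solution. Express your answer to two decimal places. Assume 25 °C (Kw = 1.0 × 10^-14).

pH = 1.41

BrCH2COOH ⇌ BrCH2COO- + H+
Ka = 10^(−2.89) = 1.29 × 10^-3
Let x = [H+] at equilibrium. Ka = x²/(1.2 − x).
Since Ka ≪ C₀, x ≈ √(Ka·C₀) = 3.93 × 10^-2 M.
Check: 3.3% ionized — well under 5%, approximation valid.
pH = −log(3.93 × 10^-2) = 1.41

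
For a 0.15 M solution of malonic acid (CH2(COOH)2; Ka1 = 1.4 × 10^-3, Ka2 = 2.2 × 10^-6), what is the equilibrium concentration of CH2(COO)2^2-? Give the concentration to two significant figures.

First ionization gives [H+] ≈ [CH2(COOH)COO-] = 1.38 × 10^-2 M.
Second step: Ka2 = [H+][CH2(COO)2^2-]/[CH2(COOH)COO-] ≈ [CH2(COO)2^2-] (since [H+] ≈ [CH2(COOH)COO-]).
So [CH2(COO)2^2-] ≈ Ka2.

2.2 × 10^-6 M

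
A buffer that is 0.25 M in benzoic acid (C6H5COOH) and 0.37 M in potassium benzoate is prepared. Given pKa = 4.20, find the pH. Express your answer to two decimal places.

pH = pKa + log([A⁻]/[HA]) = 4.20 + log(0.37/0.25)
pH = 4.20 + (+0.170) = 4.37

pH = 4.37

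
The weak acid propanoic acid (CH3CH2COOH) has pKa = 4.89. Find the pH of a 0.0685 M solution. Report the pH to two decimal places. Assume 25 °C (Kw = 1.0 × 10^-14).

CH3CH2COOH ⇌ CH3CH2COO- + H+
Ka = 10^(−4.89) = 1.29 × 10^-5
Ka = x²/(0.0685 − x) = 1.29 × 10^-5
Neglecting x in the denominator: x = √(1.29 × 10^-5 × 0.0685) = 9.40 × 10^-4 M
pH = −log(9.40 × 10^-4) = 3.03

pH = 3.03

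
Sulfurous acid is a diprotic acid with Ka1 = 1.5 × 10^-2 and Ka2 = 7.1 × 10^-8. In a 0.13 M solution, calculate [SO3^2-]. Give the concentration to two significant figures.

7.1 × 10^-8 M

First ionization gives [H+] ≈ [HSO3-] = 3.73 × 10^-2 M.
Second step: Ka2 = [H+][SO3^2-]/[HSO3-] ≈ [SO3^2-] (since [H+] ≈ [HSO3-]).
So [SO3^2-] ≈ Ka2.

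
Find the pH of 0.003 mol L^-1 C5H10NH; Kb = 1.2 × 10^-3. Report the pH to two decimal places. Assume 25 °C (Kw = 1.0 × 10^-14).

pH = 11.14

C5H10NH + H2O ⇌ C5H10NH2+ + OH-
From the ICE table, Kb = [OH-]²/(0.003 − [OH-]) = 1.2 × 10^-3.
Here C₀/Kb ≈ 2.5, so the small-[OH-] approximation fails. Use the quadratic:
[OH-] = (−Kb + √(Kb² + 4·Kb·C₀))/2 = 1.39 × 10^-3 M
pOH = 2.86, so pH = 14.00 − pOH = 11.14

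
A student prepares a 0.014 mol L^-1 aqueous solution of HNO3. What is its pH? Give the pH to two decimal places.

pH = 1.85

HNO3 is a strong acid and dissociates completely, so [H+] = 0.014 M.
pH = -log(0.014) = 1.85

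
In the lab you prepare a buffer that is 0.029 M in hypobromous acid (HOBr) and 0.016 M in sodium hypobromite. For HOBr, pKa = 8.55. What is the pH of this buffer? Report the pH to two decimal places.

pH = 8.29

Henderson–Hasselbalch: pH = pKa + log([OBr-]/[HOBr]) = 8.55 + log(0.016/0.029)
pH = 8.55 + (-0.258) = 8.29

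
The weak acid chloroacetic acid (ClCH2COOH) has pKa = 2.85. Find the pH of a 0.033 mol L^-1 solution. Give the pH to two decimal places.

pH = 2.21

ClCH2COOH ⇌ ClCH2COO- + H+
Ka = 10^(−2.85) = 1.41 × 10^-3
Let x = [H+] at equilibrium. Ka = x²/(0.033 − x).
Here C₀/Ka ≈ 23.4, so the small-x approximation fails. Use the quadratic:
x = [−0.00141 + √(0.00141² + 0.000186)]/2 = 6.15 × 10^-3 M
pH = −log(6.15 × 10^-3) = 2.21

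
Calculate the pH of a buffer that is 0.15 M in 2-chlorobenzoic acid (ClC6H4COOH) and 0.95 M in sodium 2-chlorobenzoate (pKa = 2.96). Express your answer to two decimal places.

pH = pKa + log([A⁻]/[HA]) = 2.96 + log(0.95/0.15)
pH = 2.96 + (+0.802) = 3.76

pH = 3.76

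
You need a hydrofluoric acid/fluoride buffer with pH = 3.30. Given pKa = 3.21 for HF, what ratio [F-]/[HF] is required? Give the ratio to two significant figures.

pH = pKa + log(r) ⇒ log(r) = 3.30 − 3.21 = +0.09
r = [F-]/[HF] = 10^(+0.09) = 1.23

ratio = 1.2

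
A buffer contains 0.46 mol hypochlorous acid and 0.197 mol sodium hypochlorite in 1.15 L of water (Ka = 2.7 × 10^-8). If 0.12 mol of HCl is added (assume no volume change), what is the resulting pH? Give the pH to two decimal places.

Added H+ converts OCl- to HOCl: HOCl → 0.58 mol, OCl- → 0.077 mol.
pKa = −log(2.7 × 10^-8) = 7.569
pH = pKa + log(n_OCl-/n_HOCl) = 7.569 + log(0.077/0.58) = 7.569 + (-0.877)

pH = 6.69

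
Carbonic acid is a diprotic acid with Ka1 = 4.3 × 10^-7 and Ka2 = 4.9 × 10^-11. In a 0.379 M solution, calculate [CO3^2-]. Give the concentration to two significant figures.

First ionization gives [H+] ≈ [HCO3-] = 4.04 × 10^-4 M.
Second step: Ka2 = [H+][CO3^2-]/[HCO3-] ≈ [CO3^2-] (since [H+] ≈ [HCO3-]).
So [CO3^2-] ≈ Ka2.

4.9 × 10^-11 M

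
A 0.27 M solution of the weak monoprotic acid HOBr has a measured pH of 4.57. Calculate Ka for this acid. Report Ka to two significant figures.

[H+] = 10^(-4.57) = 2.69 × 10^-5 M
At equilibrium [HA] = 0.27 − 2.69 × 10^-5 = 2.70 × 10^-1 M
Ka = [H+][A-]/[HA] = (2.69 × 10^-5)² / 2.70 × 10^-1 = 2.7 × 10^-9

Ka = 2.7 × 10^-9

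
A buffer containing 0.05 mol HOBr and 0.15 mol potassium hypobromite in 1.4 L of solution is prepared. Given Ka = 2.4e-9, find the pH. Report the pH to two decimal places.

pH = 9.10

pKa = −log(2.4 × 10^-9) = 8.620
Using pH = pKa + log([base]/[acid]) with [base]/[acid] = 0.15/0.05:
pH = 8.620 + (+0.477) = 9.10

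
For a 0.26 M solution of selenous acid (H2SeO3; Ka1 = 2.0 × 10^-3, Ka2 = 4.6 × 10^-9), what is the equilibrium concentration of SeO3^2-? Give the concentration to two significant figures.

First ionization gives [H+] ≈ [HSeO3-] = 2.18 × 10^-2 M.
Second step: Ka2 = [H+][SeO3^2-]/[HSeO3-] ≈ [SeO3^2-] (since [H+] ≈ [HSeO3-]).
So [SeO3^2-] ≈ Ka2.

4.6 × 10^-9 M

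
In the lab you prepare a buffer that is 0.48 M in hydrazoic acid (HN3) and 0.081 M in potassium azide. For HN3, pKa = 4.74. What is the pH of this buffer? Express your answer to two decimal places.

Using pH = pKa + log([base]/[acid]) with [base]/[acid] = 0.081/0.48:
pH = 4.74 + (-0.773) = 3.97

pH = 3.97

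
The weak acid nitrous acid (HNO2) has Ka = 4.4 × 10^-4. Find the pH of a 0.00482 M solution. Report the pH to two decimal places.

pH = 2.90

HNO2 ⇌ NO2- + H+
From the ICE table, Ka = [H+]²/(0.00482 − [H+]) = 4.4 × 10^-4.
[H+] is not negligible relative to C₀; solve [H+]² + 0.00044·[H+] − 2.12e-06 = 0.
[H+] = (−Ka + √(Ka² + 4·Ka·C₀))/2 = 1.25 × 10^-3 M
pH = −log[H+] = −log(1.25 × 10^-3) = 2.90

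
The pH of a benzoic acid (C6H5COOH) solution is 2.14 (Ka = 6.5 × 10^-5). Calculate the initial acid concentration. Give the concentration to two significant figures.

C₀ = 8.1 × 10^-1 M

[H+] = 10^(-2.14) = 7.24 × 10^-3 M = x
Ka = x²/(C₀ − x) ⇒ C₀ = x + x²/Ka
C₀ = 7.24 × 10^-3 + (7.24 × 10^-3)²/(6.5 × 10^-5) = 8.14 × 10^-1 M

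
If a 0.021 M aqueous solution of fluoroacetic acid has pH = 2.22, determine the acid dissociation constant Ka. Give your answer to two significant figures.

Ka = 2.4 × 10^-3

[H+] = 10^(-2.22) = 6.03 × 10^-3 M
At equilibrium [HA] = 0.021 − 6.03 × 10^-3 = 1.50 × 10^-2 M
Ka = [H+][A-]/[HA] = (6.03 × 10^-3)² / 1.50 × 10^-2 = 2.4 × 10^-3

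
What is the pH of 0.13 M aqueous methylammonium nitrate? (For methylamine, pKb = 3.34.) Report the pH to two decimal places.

pH = 5.77

CH3NH3+ is the conjugate acid of the weak base CH3NH2.
Kb = 10^(−3.34) = 4.57 × 10^-4
Ka = Kw/Kb = 1.0×10^-14 / 4.57 × 10^-4 = 2.19 × 10^-11
Ka = [H+]²/(0.13 − [H+]) = 2.19 × 10^-11
Since Ka ≪ C₀, [H+] ≈ √(Ka·C₀) = 1.69 × 10^-6 M.
([H+]/C₀ = 0.0013% < 5%, so the approximation holds.)
pH = −log[H+] = −log(1.69 × 10^-6) = 5.77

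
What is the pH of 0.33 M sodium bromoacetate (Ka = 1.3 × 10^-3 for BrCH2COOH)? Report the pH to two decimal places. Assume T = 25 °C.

pH = 8.20

BrCH2COO- is the conjugate base of the weak acid BrCH2COOH.
Kb = Kw/Ka = 1.0×10^-14 / 1.3 × 10^-3 = 7.69 × 10^-12
From the ICE table, Kb = x²/(0.33 − x) = 7.69 × 10^-12.
Assume x ≪ 0.33: x ≈ √(7.69 × 10^-12 × 0.33) = 1.59 × 10^-6 M
Check: 0.00048% ionized — well under 5%, approximation valid.
pOH = 5.80, so pH = 14.00 − pOH = 8.20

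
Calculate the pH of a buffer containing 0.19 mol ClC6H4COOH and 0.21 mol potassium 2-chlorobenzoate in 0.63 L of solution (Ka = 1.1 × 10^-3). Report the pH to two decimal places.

pH = 3.00

pKa = −log(1.1 × 10^-3) = 2.959
Henderson–Hasselbalch: pH = pKa + log([ClC6H4COO-]/[ClC6H4COOH]) = 2.959 + log(0.21/0.19)
pH = 2.959 + (+0.043) = 3.00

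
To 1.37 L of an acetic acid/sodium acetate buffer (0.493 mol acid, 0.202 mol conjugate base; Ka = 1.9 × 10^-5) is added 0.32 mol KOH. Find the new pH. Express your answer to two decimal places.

pH = 5.20

OH- converts CH3COOH to CH3COO-: CH3COOH → 0.173 mol, CH3COO- → 0.522 mol.
pKa = −log(1.9 × 10^-5) = 4.721
Henderson–Hasselbalch with mole ratio 0.522/0.173: pH = 4.721 + (+0.480)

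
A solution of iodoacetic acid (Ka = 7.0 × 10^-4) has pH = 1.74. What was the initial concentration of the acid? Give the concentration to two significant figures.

C₀ = 4.9 × 10^-1 M

[H+] = 10^(-1.74) = 1.82 × 10^-2 M = x
Ka = x²/(C₀ − x) ⇒ C₀ = x + x²/Ka
C₀ = 1.82 × 10^-2 + (1.82 × 10^-2)²/(7.0 × 10^-4) = 4.91 × 10^-1 M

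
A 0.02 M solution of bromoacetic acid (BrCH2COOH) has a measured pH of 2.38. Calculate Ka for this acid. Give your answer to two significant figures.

Ka = 1.1 × 10^-3

[H+] = 10^(-2.38) = 4.17 × 10^-3 M
At equilibrium [HA] = 0.02 − 4.17 × 10^-3 = 1.58 × 10^-2 M
Ka = [H+][A-]/[HA] = (4.17 × 10^-3)² / 1.58 × 10^-2 = 1.1 × 10^-3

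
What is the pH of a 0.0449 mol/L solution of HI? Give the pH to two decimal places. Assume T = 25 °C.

pH = 1.35

HI is a strong acid and dissociates completely, so [H+] = 0.0449 M.
pH = -log(0.0449) = 1.35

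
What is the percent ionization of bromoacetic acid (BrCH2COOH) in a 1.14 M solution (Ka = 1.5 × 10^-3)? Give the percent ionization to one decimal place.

3.6%

BrCH2COOH ⇌ BrCH2COO- + H+; let x = [H+] at equilibrium.
x ≈ √(Ka·C₀) = √(1.5 × 10^-3 × 1.14) = 4.14 × 10^-2 M
% ionization = x/C₀ × 100% = 4.14 × 10^-2/1.14 × 100% = 3.6%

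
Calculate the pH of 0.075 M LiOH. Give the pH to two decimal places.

LiOH is a strong base; [OH-] = 0.075 M.
pOH = -log(0.075) = 1.12
pH = 14.00 - 1.12 = 12.88

pH = 12.88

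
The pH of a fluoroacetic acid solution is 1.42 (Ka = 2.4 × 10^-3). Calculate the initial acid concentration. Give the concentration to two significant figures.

[H+] = 10^(-1.42) = 3.80 × 10^-2 M = x
Ka = x²/(C₀ − x) ⇒ C₀ = x + x²/Ka
C₀ = 3.80 × 10^-2 + (3.80 × 10^-2)²/(2.4 × 10^-3) = 6.40 × 10^-1 M

C₀ = 6.4 × 10^-1 M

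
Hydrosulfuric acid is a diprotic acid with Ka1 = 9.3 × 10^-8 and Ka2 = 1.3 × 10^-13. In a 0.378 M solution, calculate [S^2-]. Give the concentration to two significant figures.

1.3 × 10^-13 M

First ionization gives [H+] ≈ [HS-] = 1.87 × 10^-4 M.
Second step: Ka2 = [H+][S^2-]/[HS-] ≈ [S^2-] (since [H+] ≈ [HS-]).
So [S^2-] ≈ Ka2.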